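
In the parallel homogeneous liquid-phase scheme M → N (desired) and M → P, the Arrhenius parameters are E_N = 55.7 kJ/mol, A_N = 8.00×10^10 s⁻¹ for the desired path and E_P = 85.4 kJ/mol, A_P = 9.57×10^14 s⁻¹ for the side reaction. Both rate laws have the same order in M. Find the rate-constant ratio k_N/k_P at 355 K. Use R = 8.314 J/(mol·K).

1.96

With equal orders, S_{N/P} = k_N/k_P = (A_N/A_P)·exp[(E_P−E_N)/(RT)].
(E_P−E_N)/(RT) = (85.4−55.7)×10³/(8.314×355) = 29700/2951 = 10.06.
k_N/k_P = (8.00×10^10/9.57×10^14)·exp(10.06) = 8.359×10^-5 × 23454 = 1.96.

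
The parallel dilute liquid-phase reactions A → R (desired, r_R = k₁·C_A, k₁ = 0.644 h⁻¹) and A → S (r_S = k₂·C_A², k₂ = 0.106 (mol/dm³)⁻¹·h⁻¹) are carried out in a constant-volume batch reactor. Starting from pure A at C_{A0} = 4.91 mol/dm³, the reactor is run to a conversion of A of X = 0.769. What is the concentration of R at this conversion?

2.56 mol/dm³

C_A = C_{A0}(1−X) = 1.134 mol/dm³.
Along a PFR/batch, dC_R/dC_A = −r_R/(r_R+r_S) = −k₁/(k₁+k₂·C_A).
Integrating from C_{A0} to C_A: C_R = (0.644/0.106)·ln[(0.644+0.106·4.91)/(0.644+0.106·1.13)] = 6.075·ln(1.164/0.7642) = 2.559 mol/dm³.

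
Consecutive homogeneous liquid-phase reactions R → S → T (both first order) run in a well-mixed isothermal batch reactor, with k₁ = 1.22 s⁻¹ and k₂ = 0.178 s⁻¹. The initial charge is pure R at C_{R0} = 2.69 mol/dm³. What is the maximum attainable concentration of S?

For a first-order series the maximum intermediate yield is C_{S,max}/C_{R0} = (k₁/k₂)^[k₂/(k₂−k₁)].
= (1.22/0.178)^(0.178/(0.178−1.22)) = (6.854)^(-0.1708) = 0.7198.
C_{S,max} = 0.7198×2.69 = 1.94 mol/dm³.

1.94 mol/dm³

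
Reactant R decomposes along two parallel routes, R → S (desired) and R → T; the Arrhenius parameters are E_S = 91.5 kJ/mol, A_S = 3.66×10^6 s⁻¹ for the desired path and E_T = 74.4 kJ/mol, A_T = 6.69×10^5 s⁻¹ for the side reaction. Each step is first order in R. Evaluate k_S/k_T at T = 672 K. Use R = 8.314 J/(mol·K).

Since both paths have the same order in R, the concentration cancels and S_{S/T} = k_S/k_T = (A_S/A_T)·exp[(E_T−E_S)/(RT)].
(E_T−E_S)/(RT) = (74.4−91.5)×10³/(8.314×672) = -17100/5587 = -3.061.
k_S/k_T = (3.66×10^6/6.69×10^5)·exp(-3.061) = 5.471 × 0.04686 = 0.256.

0.256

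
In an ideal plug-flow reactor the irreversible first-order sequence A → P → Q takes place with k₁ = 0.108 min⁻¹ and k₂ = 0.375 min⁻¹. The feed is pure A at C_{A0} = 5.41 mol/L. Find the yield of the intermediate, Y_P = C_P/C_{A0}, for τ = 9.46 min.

The intermediate concentration in a first-order A→B→C sequence is C_P = k₁C_{A0}(e^(−k₁τ) − e^(−k₂τ))/(k₂−k₁).
e^(−k₁τ) = e^(−0.108×9.46) = e^(−1.022) = 0.3600; e^(−k₂τ) = e^(−3.548) = 0.02880.
C_P = 0.108×5.41/(0.375−0.108) × (0.3600−0.02880) = 2.188×0.3312 = 0.7248 mol/L.
Y_P = C_P/C_{A0} = 0.7248/5.41 = 0.134.

0.134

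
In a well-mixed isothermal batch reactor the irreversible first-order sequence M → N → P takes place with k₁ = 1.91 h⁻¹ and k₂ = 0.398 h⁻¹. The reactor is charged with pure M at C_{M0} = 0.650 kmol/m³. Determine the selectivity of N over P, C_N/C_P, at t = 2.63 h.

0.780

Solving the coupled first-order balances gives C_N(t) = [k₁/(k₂−k₁)]·C_{M0}·(e^(−k₁t) − e^(−k₂t)).
e^(−k₁t) = e^(−1.91×2.63) = e^(−5.023) = 0.006583; e^(−k₂t) = e^(−1.047) = 0.3511.
C_N = 1.91×0.650/(0.398−1.91) × (0.006583−0.3511) = (-0.8211)×(-0.3445) = 0.2829 kmol/m³.
C_M = C_{M0}e^(−k₁t) = 0.004279 kmol/m³, so C_P = C_{M0}−C_M−C_N = 0.3629 kmol/m³; C_N/C_P = 0.780.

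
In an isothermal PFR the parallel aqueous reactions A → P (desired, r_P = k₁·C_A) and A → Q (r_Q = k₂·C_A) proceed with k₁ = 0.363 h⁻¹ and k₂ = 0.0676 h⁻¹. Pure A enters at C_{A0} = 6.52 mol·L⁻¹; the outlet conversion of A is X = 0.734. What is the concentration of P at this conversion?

C_A = C_{A0}(1−X) = 1.734 mol·L⁻¹.
Both paths are first order in A, so the instantaneous fraction to P is constant: dC_P/d(−C_A) = k₁/(k₁+k₂) = 0.8430.
C_P = 0.8430·(C_{A0}−C_A) = 0.8430×4.786 = 4.03 mol·L⁻¹.

4.03 mol·L⁻¹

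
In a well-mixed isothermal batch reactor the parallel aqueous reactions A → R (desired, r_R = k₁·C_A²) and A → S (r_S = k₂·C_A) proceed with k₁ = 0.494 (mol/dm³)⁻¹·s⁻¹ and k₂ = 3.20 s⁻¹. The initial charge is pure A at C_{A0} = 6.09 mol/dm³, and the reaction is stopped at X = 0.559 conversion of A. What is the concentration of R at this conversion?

1.36 mol/dm³

C_A = C_{A0}(1−X) = 2.686 mol/dm³.
Along a PFR/batch, dC_S/dC_A = −r_S/(r_R+r_S) = −k₂/(k₂+k₁·C_A).
Integrating from C_{A0} to C_A: C_S = (3.20/0.494)·ln[(3.20+0.494·6.09)/(3.20+0.494·2.69)] = 6.478·ln(6.208/4.527) = 2.046 mol/dm³.
Then C_R = (C_{A0}−C_A) − C_S = 3.404 − 2.046 = 1.358 mol/dm³.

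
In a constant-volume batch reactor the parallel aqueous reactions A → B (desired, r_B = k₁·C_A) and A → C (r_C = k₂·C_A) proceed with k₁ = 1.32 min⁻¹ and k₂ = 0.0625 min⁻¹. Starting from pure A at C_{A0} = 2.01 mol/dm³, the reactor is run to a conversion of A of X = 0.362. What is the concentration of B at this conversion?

C_A = C_{A0}(1−X) = 1.282 mol/dm³.
Both paths are first order in A, so the instantaneous fraction to B is constant: dC_B/d(−C_A) = k₁/(k₁+k₂) = 0.9548.
C_B = 0.9548·(C_{A0}−C_A) = 0.9548×0.7276 = 0.695 mol/dm³.

0.695 mol/dm³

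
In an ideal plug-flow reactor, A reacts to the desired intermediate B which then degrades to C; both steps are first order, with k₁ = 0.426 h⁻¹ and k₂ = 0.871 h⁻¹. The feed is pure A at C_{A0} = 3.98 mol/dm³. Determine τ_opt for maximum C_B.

1.61 h

The intermediate peaks when r₁ = r₂, i.e. k₁e^(−k₁τ) = k₂e^(−k₂τ), giving τ_opt = ln(k₂/k₁)/(k₂−k₁).
= ln(0.871/0.426)/(0.871−0.426) = ln(2.045)/0.4450 = 0.7152/0.4450 = 1.61 h.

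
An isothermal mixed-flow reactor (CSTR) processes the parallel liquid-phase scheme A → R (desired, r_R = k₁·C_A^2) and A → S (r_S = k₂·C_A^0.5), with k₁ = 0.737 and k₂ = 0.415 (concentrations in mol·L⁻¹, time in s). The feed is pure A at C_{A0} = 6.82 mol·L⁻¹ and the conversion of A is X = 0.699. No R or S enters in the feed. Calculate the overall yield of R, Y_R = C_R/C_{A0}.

Exit C_A = C_{A0}(1−X) = 6.82×0.301 = 2.053 mol·L⁻¹.
A CSTR operates uniformly at the exit composition, giving r_R = 3.106 and r_S = 0.5946 (each k·C_A^n at C_A = 2.053).
Fraction of consumed A going to R: r_R/(r_R+r_S) = 0.8393.
C_R = 0.8393·C_{A0}·X = 0.8393×6.82×0.699 = 4.00 mol·L⁻¹; Y_R = C_R/C_{A0} = 0.587.

0.587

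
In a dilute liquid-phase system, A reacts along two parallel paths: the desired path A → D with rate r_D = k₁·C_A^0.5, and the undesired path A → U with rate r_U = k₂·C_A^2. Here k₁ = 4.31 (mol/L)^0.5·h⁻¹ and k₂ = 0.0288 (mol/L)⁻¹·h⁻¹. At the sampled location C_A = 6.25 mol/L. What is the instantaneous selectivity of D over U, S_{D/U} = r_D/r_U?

S_{D/U} = r_D/r_U = (k₁·C_A^0.5)/(k₂·C_A^2) = (k₁/k₂)·C_A^-1.5.
= (4.31×6.250^0.5) / (0.0288×6.250^2) = 10.77/1.125 = 9.58.

9.58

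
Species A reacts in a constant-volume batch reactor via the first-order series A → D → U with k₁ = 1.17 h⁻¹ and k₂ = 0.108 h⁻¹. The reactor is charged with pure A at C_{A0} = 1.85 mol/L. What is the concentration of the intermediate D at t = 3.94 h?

1.31 mol/L

The intermediate concentration in a first-order A→B→C sequence is C_D = k₁C_{A0}(e^(−k₁t) − e^(−k₂t))/(k₂−k₁).
e^(−k₁t) = e^(−1.17×3.94) = e^(−4.610) = 0.009954; e^(−k₂t) = e^(−0.4255) = 0.6534.
C_D = 1.17×1.85/(0.108−1.17) × (0.009954−0.6534) = (-2.038)×(-0.6435) = 1.311 mol/L.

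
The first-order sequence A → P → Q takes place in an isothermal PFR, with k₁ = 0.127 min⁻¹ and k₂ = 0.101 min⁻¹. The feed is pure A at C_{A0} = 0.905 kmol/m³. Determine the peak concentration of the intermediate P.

For a first-order series the maximum intermediate yield is C_{P,max}/C_{A0} = (k₁/k₂)^[k₂/(k₂−k₁)].
= (0.127/0.101)^(0.101/(0.101−0.127)) = (1.257)^(-3.885) = 0.4107.
C_{P,max} = 0.4107×0.905 = 0.372 kmol/m³.

0.372 kmol/m³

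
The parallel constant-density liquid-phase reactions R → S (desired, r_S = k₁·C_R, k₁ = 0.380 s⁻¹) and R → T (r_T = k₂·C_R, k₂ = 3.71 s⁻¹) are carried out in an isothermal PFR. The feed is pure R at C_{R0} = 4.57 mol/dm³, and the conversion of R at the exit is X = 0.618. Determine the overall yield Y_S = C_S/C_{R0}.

C_R = C_{R0}(1−X) = 1.746 mol/dm³.
Both paths are first order in R, so the instantaneous fraction to S is constant: dC_S/d(−C_R) = k₁/(k₁+k₂) = 0.09291.
C_S = 0.09291·(C_{R0}−C_R) = 0.09291×2.824 = 0.262 mol/dm³.
Y_S = C_S/C_{R0} = 0.2624/4.57 = 0.0574.

0.0574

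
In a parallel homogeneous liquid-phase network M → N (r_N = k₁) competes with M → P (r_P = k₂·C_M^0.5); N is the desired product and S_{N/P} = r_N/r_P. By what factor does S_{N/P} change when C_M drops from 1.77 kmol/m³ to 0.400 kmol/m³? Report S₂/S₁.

2.10

S_{N/P} = (k₁/k₂)·C_M^-0.5, so S₂/S₁ = (C_{M,2}/C_{M,1})^-0.5.
= (0.400/1.77)^(-0.5) = (0.2260)^(-0.5) = 2.10.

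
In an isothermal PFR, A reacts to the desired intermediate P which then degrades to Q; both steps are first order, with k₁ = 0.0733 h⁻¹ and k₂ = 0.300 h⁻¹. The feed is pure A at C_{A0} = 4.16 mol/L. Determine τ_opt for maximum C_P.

6.22 h

The intermediate peaks when r₁ = r₂, i.e. k₁e^(−k₁τ) = k₂e^(−k₂τ), giving τ_opt = ln(k₂/k₁)/(k₂−k₁).
= ln(0.300/0.0733)/(0.300−0.0733) = ln(4.093)/0.2267 = 1.409/0.2267 = 6.22 h.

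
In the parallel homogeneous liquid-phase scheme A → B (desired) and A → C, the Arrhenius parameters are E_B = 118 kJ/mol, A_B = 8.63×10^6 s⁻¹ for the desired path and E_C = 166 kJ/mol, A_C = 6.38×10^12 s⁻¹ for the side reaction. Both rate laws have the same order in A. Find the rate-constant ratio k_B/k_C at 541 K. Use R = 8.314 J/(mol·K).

With equal orders, S_{B/C} = k_B/k_C = (A_B/A_C)·exp[(E_C−E_B)/(RT)].
(E_C−E_B)/(RT) = (166−118)×10³/(8.314×541) = 48000/4498 = 10.67.
k_B/k_C = (8.63×10^6/6.38×10^12)·exp(10.67) = 1.353×10^-6 × 43119 = 0.0583.

0.0583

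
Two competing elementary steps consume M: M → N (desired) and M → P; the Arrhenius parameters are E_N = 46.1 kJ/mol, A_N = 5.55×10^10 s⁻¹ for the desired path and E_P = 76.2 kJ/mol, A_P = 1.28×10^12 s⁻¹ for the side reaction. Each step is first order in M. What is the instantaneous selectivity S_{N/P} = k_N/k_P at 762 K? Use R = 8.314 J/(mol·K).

5.02

k_N/k_P = (A_N/A_P)·exp[−(E_N−E_P)/(RT)] = (A_N/A_P)·exp[(E_P−E_N)/(RT)].
(E_P−E_N)/(RT) = (76.2−46.1)×10³/(8.314×762) = 30100/6335 = 4.751.
k_N/k_P = (5.55×10^10/1.28×10^12)·exp(4.751) = 0.04336 × 115.7 = 5.02.
Since E_N < E_P, lowering the temperature improves selectivity toward N.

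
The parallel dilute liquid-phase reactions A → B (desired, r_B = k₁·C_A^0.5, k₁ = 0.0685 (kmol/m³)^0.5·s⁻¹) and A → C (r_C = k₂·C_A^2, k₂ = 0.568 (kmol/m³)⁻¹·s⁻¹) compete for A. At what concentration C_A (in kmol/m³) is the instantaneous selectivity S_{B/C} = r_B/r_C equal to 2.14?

S_{B/C} = (k₁/k₂)·C_A^-1.5 ⇒ C_A = (S·k₂/k₁)^(1/(-1.5)).
= (2.14×0.568/0.0685)^(-0.6667) = (17.74)^(-0.6667) = 0.147 kmol/m³.

0.147 kmol/m³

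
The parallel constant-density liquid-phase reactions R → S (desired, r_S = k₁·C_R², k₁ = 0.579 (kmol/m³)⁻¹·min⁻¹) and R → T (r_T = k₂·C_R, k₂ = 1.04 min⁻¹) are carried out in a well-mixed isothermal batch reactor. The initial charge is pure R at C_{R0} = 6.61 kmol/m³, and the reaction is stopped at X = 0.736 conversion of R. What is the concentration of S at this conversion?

C_R = C_{R0}(1−X) = 1.745 kmol/m³.
Along a PFR/batch, dC_T/dC_R = −r_T/(r_S+r_T) = −k₂/(k₂+k₁·C_R).
Integrating from C_{R0} to C_R: C_T = (1.04/0.579)·ln[(1.04+0.579·6.61)/(1.04+0.579·1.75)] = 1.796·ln(4.867/2.050) = 1.553 kmol/m³.
Then C_S = (C_{R0}−C_R) − C_T = 4.865 − 1.553 = 3.312 kmol/m³.

3.31 kmol/m³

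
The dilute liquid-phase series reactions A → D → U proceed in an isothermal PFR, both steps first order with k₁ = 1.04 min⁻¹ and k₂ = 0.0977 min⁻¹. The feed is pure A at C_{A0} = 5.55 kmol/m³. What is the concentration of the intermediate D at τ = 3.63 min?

4.16 kmol/m³

Solving the coupled first-order balances gives C_D(τ) = [k₁/(k₂−k₁)]·C_{A0}·(e^(−k₁τ) − e^(−k₂τ)).
e^(−k₁τ) = e^(−1.04×3.63) = e^(−3.775) = 0.02293; e^(−k₂τ) = e^(−0.3547) = 0.7014.
C_D = 1.04×5.55/(0.0977−1.04) × (0.02293−0.7014) = (-6.125)×(-0.6785) = 4.156 kmol/m³.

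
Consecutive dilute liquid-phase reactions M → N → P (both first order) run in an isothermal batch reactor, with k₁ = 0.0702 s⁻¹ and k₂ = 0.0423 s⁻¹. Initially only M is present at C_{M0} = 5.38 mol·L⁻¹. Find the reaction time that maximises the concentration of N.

Setting dC_N/dt = 0 gives t_opt = ln(k₂/k₁)/(k₂−k₁).
= ln(0.0423/0.0702)/(0.0423−0.0702) = ln(0.6026)/-0.02790 = -0.5066/-0.02790 = 18.2 s.

18.2 s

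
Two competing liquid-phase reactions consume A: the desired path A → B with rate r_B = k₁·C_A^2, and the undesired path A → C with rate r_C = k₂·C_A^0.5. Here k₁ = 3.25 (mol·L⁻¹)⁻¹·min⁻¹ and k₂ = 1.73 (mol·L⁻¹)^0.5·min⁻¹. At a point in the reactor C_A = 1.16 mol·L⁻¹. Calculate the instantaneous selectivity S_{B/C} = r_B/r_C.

S_{B/C} = r_B/r_C = (k₁·C_A^2)/(k₂·C_A^0.5) = (k₁/k₂)·C_A^1.5.
= (3.25×1.160^2) / (1.73×1.160^0.5) = 4.373/1.863 = 2.35.
Since the desired path is higher order in A, keeping C_A high (PFR or concentrated feed) favours B.

2.35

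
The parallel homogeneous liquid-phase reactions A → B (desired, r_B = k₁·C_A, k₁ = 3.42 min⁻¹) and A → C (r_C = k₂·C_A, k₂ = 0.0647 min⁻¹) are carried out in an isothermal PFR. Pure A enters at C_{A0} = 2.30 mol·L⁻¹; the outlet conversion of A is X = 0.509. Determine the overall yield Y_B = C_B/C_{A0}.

C_A = C_{A0}(1−X) = 1.129 mol·L⁻¹.
Both paths are first order in A, so the instantaneous fraction to B is constant: dC_B/d(−C_A) = k₁/(k₁+k₂) = 0.9814.
C_B = 0.9814·(C_{A0}−C_A) = 0.9814×1.171 = 1.15 mol·L⁻¹.
Y_B = C_B/C_{A0} = 1.149/2.30 = 0.500.

0.500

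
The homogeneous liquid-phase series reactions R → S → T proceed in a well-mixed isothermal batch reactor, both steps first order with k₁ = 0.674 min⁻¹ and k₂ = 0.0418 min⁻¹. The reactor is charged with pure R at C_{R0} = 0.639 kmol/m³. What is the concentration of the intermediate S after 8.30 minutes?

Solving the coupled first-order balances gives C_S(t) = [k₁/(k₂−k₁)]·C_{R0}·(e^(−k₁t) − e^(−k₂t)).
e^(−k₁t) = e^(−0.674×8.30) = e^(−5.594) = 0.003719; e^(−k₂t) = e^(−0.3469) = 0.7068.
C_S = 0.674×0.639/(0.0418−0.674) × (0.003719−0.7068) = (-0.6812)×(-0.7031) = 0.4790 kmol/m³.

0.479 kmol/m³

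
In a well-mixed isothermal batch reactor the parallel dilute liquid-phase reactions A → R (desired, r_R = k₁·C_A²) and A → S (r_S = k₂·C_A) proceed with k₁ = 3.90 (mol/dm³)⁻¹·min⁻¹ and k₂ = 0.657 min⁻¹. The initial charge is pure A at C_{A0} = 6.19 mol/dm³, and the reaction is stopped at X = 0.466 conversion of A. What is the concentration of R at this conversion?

C_A = C_{A0}(1−X) = 3.305 mol/dm³.
Along a PFR/batch, dC_S/dC_A = −r_S/(r_R+r_S) = −k₂/(k₂+k₁·C_A).
Integrating from C_{A0} to C_A: C_S = (0.657/3.90)·ln[(0.657+3.90·6.19)/(0.657+3.90·3.31)] = 0.1685·ln(24.80/13.55) = 0.1018 mol/dm³.
Then C_R = (C_{A0}−C_A) − C_S = 2.885 − 0.1018 = 2.783 mol/dm³.

2.78 mol/dm³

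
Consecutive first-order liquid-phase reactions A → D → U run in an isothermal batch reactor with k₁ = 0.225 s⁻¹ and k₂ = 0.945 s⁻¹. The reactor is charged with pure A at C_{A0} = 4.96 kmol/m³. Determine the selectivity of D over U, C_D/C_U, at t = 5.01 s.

0.170

The intermediate concentration in a first-order A→B→C sequence is C_D = k₁C_{A0}(e^(−k₁t) − e^(−k₂t))/(k₂−k₁).
e^(−k₁t) = e^(−0.225×5.01) = e^(−1.127) = 0.3239; e^(−k₂t) = e^(−4.734) = 0.008787.
C_D = 0.225×4.96/(0.945−0.225) × (0.3239−0.008787) = 1.550×0.3151 = 0.4885 kmol/m³.
C_A = C_{A0}e^(−k₁t) = 1.607 kmol/m³, so C_U = C_{A0}−C_A−C_D = 2.865 kmol/m³; C_D/C_U = 0.170.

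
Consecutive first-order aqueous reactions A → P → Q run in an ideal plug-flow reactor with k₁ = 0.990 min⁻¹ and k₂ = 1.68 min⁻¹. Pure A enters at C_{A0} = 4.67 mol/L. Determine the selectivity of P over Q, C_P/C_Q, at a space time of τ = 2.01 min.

0.205

For first-order series with pure A initially, C_P(τ) = k₁C_{A0}/(k₂−k₁)·(e^(−k₁τ) − e^(−k₂τ)).
e^(−k₁τ) = e^(−0.990×2.01) = e^(−1.990) = 0.1367; e^(−k₂τ) = e^(−3.377) = 0.03416.
C_P = 0.990×4.67/(1.68−0.990) × (0.1367−0.03416) = 6.700×0.1026 = 0.6871 mol/L.
C_A = C_{A0}e^(−k₁τ) = 0.6384 mol/L, so C_Q = C_{A0}−C_A−C_P = 3.344 mol/L; C_P/C_Q = 0.205.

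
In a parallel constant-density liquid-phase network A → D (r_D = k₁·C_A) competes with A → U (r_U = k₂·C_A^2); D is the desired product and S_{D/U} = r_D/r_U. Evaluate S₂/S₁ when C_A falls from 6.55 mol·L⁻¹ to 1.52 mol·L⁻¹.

4.31

S_{D/U} = (k₁/k₂)·C_A⁻¹, so S₂/S₁ = (C_{A,2}/C_{A,1})⁻¹.
= 6.55/1.52 = 4.31.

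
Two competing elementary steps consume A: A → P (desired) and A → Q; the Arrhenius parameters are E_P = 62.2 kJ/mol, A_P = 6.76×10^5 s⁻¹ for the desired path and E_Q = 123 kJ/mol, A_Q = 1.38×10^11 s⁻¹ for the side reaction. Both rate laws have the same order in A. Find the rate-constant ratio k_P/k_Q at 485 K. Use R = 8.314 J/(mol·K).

With equal orders, S_{P/Q} = k_P/k_Q = (A_P/A_Q)·exp[(E_Q−E_P)/(RT)].
(E_Q−E_P)/(RT) = (123−62.2)×10³/(8.314×485) = 60800/4032 = 15.08.
k_P/k_Q = (6.76×10^5/1.38×10^11)·exp(15.08) = 4.899×10^-6 × 3.535×10^6 = 17.3.
Since E_P < E_Q, lowering the temperature improves selectivity toward P.

17.3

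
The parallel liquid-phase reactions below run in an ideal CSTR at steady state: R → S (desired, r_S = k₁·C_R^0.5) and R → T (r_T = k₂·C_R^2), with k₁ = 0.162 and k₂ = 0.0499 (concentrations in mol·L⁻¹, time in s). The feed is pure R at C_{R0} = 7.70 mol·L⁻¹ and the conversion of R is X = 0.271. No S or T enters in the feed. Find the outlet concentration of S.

Exit C_R = C_{R0}(1−X) = 7.70×0.729 = 5.613 mol·L⁻¹.
Rates in a CSTR are evaluated at the outlet concentration: r_S = 0.162×5.613^0.5 = 0.3838, r_T = 0.0499×5.613^2 = 1.572.
Fraction of consumed R going to S: r_S/(r_S+r_T) = 0.1962.
C_S = 0.1962·C_{R0}·X = 0.1962×7.70×0.271 = 0.409 mol·L⁻¹.

0.409 mol·L⁻¹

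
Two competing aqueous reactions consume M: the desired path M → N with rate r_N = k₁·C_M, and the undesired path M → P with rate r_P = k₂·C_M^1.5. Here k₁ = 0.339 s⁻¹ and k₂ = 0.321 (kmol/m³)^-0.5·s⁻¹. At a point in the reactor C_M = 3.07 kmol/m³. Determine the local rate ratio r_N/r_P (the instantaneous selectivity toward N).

0.603

S_{N/P} = r_N/r_P = (k₁·C_M)/(k₂·C_M^1.5) = (k₁/k₂)·C_M^-0.5.
= (0.339×3.070) / (0.321×3.070^1.5) = 1.041/1.727 = 0.603.
The undesired path is higher order in M, so low C_M (CSTR or dilute feed) favours N.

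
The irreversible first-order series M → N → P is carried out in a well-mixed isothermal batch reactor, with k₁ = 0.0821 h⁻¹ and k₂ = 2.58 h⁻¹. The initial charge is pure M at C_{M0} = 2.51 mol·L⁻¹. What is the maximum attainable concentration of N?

0.0713 mol·L⁻¹

Evaluating C_N at t_opt = ln(k₂/k₁)/(k₂−k₁) gives C_{N,max}/C_{M0} = (k₁/k₂)^[k₂/(k₂−k₁)].
= (0.0821/2.58)^(2.58/(2.58−0.0821)) = (0.03182)^(1.033) = 0.02841.
C_{N,max} = 0.02841×2.51 = 0.0713 mol·L⁻¹.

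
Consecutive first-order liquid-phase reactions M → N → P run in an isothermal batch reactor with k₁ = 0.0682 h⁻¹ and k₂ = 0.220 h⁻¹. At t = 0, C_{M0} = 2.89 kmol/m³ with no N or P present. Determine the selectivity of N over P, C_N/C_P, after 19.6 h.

Solving the coupled first-order balances gives C_N(t) = [k₁/(k₂−k₁)]·C_{M0}·(e^(−k₁t) − e^(−k₂t)).
e^(−k₁t) = e^(−0.0682×19.6) = e^(−1.337) = 0.2627; e^(−k₂t) = e^(−4.312) = 0.01341.
C_N = 0.0682×2.89/(0.220−0.0682) × (0.2627−0.01341) = 1.298×0.2493 = 0.3237 kmol/m³.
C_M = C_{M0}e^(−k₁t) = 0.7592 kmol/m³, so C_P = C_{M0}−C_M−C_N = 1.807 kmol/m³; C_N/C_P = 0.179.

0.179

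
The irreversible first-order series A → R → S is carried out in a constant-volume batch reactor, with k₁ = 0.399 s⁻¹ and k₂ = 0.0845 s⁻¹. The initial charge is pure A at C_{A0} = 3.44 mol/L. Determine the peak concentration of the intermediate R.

Evaluating C_R at t_opt = ln(k₂/k₁)/(k₂−k₁) gives C_{R,max}/C_{A0} = (k₁/k₂)^[k₂/(k₂−k₁)].
= (0.399/0.0845)^(0.0845/(0.0845−0.399)) = (4.722)^(-0.2687) = 0.6590.
C_{R,max} = 0.6590×3.44 = 2.27 mol/L.

2.27 mol/L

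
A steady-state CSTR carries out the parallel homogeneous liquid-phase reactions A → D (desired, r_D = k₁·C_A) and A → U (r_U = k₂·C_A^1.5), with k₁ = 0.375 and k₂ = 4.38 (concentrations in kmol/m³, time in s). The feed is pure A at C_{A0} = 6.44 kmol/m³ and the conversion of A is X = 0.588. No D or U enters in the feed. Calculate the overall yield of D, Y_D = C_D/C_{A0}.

0.0294

Exit C_A = C_{A0}(1−X) = 6.44×0.412 = 2.653 kmol/m³.
A CSTR operates uniformly at the exit composition, giving r_D = 0.9950 and r_U = 18.93 (each k·C_A^n at C_A = 2.653).
Fraction of consumed A going to D: r_D/(r_D+r_U) = 0.04994.
C_D = 0.04994·C_{A0}·X = 0.04994×6.44×0.588 = 0.189 kmol/m³; Y_D = C_D/C_{A0} = 0.0294.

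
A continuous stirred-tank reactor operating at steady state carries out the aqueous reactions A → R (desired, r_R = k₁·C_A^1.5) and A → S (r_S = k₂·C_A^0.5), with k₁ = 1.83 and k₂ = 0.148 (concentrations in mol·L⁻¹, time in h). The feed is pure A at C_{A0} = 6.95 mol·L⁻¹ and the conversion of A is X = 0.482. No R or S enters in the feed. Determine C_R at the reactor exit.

Exit C_A = C_{A0}(1−X) = 6.95×0.518 = 3.600 mol·L⁻¹.
In a CSTR the entire volume is at exit conditions, so r_R = 1.83×3.600^1.5 = 12.50 and r_S = 0.148×3.600^0.5 = 0.2808.
Fraction of consumed A going to R: r_R/(r_R+r_S) = 0.9780.
C_R = 0.9780·C_{A0}·X = 0.9780×6.95×0.482 = 3.28 mol·L⁻¹.

3.28 mol·L⁻¹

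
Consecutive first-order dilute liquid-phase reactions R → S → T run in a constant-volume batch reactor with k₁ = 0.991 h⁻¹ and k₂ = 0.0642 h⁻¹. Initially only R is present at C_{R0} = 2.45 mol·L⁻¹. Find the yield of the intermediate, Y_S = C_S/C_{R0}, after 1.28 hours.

0.684

For first-order series with pure R initially, C_S(t) = k₁C_{R0}/(k₂−k₁)·(e^(−k₁t) − e^(−k₂t)).
e^(−k₁t) = e^(−0.991×1.28) = e^(−1.268) = 0.2813; e^(−k₂t) = e^(−0.08218) = 0.9211.
C_S = 0.991×2.45/(0.0642−0.991) × (0.2813−0.9211) = (-2.620)×(-0.6399) = 1.676 mol·L⁻¹.
Y_S = C_S/C_{R0} = 1.676/2.45 = 0.684.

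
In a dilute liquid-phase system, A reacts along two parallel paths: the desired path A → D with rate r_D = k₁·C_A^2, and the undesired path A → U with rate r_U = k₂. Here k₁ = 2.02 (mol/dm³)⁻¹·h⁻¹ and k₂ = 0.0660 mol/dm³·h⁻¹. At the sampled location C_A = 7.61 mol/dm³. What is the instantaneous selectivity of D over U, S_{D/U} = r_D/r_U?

S_{D/U} = r_D/r_U = (k₁·C_A^2)/(k₂) = (k₁/k₂)·C_A^2.
= (2.02×7.610^2) / (0.0660) = 117.0/0.06600 = 1772.
Since the desired path is higher order in A, keeping C_A high (PFR or concentrated feed) favours D.

1772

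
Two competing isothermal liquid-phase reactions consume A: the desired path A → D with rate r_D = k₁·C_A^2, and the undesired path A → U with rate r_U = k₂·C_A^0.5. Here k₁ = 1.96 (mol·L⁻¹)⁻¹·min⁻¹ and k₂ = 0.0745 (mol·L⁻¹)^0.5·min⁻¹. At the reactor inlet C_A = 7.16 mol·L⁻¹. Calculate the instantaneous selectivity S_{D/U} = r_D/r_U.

S_{D/U} = r_D/r_U = (k₁·C_A^2)/(k₂·C_A^0.5) = (k₁/k₂)·C_A^1.5.
= (1.96×7.160^2) / (0.0745×7.160^0.5) = 100.5/0.1993 = 504.

504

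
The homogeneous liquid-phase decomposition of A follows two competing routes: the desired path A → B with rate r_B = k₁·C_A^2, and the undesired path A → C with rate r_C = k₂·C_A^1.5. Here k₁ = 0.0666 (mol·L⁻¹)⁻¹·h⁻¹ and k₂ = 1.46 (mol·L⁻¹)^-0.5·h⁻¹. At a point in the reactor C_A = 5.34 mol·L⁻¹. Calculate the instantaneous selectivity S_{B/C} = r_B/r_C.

S_{B/C} = r_B/r_C = (k₁·C_A^2)/(k₂·C_A^1.5) = (k₁/k₂)·C_A^0.5.
= (0.0666×5.340^2) / (1.46×5.340^1.5) = 1.899/18.02 = 0.105.

0.105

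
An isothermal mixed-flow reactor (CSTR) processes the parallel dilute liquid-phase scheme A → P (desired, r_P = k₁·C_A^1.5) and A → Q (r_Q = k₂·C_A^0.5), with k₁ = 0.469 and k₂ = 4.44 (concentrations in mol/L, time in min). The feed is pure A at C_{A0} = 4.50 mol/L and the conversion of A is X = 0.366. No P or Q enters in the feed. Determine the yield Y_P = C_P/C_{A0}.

Exit C_A = C_{A0}(1−X) = 4.50×0.634 = 2.853 mol/L.
Rates in a CSTR are evaluated at the outlet concentration: r_P = 0.469×2.853^1.5 = 2.260, r_Q = 4.44×2.853^0.5 = 7.500.
Fraction of consumed A going to P: r_P/(r_P+r_Q) = 0.2316.
C_P = 0.2316·C_{A0}·X = 0.2316×4.50×0.366 = 0.381 mol/L; Y_P = C_P/C_{A0} = 0.0848.

0.0848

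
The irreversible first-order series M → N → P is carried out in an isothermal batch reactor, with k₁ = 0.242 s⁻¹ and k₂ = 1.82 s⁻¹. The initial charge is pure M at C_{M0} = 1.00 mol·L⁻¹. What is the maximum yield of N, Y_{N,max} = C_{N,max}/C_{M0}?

For a first-order series the maximum intermediate yield is C_{N,max}/C_{M0} = (k₁/k₂)^[k₂/(k₂−k₁)].
= (0.242/1.82)^(1.82/(1.82−0.242)) = (0.1330)^(1.153) = 0.09758.

0.0976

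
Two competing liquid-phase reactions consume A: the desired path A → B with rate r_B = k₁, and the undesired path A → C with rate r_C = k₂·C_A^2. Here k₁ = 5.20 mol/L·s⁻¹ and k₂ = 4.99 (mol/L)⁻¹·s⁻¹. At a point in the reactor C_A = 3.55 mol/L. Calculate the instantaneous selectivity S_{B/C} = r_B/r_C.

S_{B/C} = r_B/r_C = (k₁)/(k₂·C_A^2) = (k₁/k₂)·C_A^-2.
= (5.20) / (4.99×3.550^2) = 5.200/62.89 = 0.0827.

0.0827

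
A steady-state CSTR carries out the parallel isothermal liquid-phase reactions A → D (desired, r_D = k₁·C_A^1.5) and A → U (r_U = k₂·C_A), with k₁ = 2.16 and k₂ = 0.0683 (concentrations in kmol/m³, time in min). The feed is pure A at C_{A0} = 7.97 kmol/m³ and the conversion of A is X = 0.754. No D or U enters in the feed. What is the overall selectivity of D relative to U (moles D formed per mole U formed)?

44.3

Exit C_A = C_{A0}(1−X) = 7.97×0.246 = 1.961 kmol/m³.
Rates in a CSTR are evaluated at the outlet concentration: r_D = 2.16×1.961^1.5 = 5.930, r_U = 0.0683×1.961 = 0.1339.
Overall selectivity = C_D/C_U = r_Dτ/(r_Uτ) = r_D/r_U = 44.3.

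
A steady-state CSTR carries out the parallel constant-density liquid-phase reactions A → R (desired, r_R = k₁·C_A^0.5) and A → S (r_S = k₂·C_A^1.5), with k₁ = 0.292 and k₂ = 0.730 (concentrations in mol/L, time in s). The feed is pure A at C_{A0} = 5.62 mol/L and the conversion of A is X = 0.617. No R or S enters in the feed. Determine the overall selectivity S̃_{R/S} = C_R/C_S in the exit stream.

Exit C_A = C_{A0}(1−X) = 5.62×0.383 = 2.152 mol/L.
In a CSTR the entire volume is at exit conditions, so r_R = 0.292×2.152^0.5 = 0.4284 and r_S = 0.730×2.152^1.5 = 2.305.
Overall selectivity = C_R/C_S = r_Rτ/(r_Sτ) = r_R/r_S = 0.186.

0.186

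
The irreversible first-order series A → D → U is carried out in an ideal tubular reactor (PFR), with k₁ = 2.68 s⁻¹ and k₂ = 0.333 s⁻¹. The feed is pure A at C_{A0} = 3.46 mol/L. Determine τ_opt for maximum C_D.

For first-order series the maximum of C_D occurs at τ_opt = ln(k₂/k₁)/(k₂−k₁).
= ln(0.333/2.68)/(0.333−2.68) = ln(0.1243)/-2.347 = -2.085/-2.347 = 0.889 s.

0.889 s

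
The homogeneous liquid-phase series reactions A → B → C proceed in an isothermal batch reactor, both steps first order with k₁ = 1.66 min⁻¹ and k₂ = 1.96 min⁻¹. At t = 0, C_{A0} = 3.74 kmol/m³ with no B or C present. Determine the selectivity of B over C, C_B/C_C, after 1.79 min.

0.142

The intermediate concentration in a first-order A→B→C sequence is C_B = k₁C_{A0}(e^(−k₁t) − e^(−k₂t))/(k₂−k₁).
e^(−k₁t) = e^(−1.66×1.79) = e^(−2.971) = 0.05123; e^(−k₂t) = e^(−3.508) = 0.02994.
C_B = 1.66×3.74/(1.96−1.66) × (0.05123−0.02994) = 20.69×0.02129 = 0.4405 kmol/m³.
C_A = C_{A0}e^(−k₁t) = 0.1916 kmol/m³, so C_C = C_{A0}−C_A−C_B = 3.108 kmol/m³; C_B/C_C = 0.142.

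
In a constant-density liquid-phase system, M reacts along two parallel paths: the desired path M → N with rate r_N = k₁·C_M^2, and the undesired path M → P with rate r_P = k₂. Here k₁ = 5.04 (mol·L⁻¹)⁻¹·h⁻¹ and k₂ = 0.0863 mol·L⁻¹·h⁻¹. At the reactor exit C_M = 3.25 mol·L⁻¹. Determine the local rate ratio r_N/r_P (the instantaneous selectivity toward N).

S_{N/P} = r_N/r_P = (k₁·C_M^2)/(k₂) = (k₁/k₂)·C_M^2.
= (5.04×3.250^2) / (0.0863) = 53.23/0.08630 = 617.
Since the desired path is higher order in M, keeping C_M high (PFR or concentrated feed) favours N.

617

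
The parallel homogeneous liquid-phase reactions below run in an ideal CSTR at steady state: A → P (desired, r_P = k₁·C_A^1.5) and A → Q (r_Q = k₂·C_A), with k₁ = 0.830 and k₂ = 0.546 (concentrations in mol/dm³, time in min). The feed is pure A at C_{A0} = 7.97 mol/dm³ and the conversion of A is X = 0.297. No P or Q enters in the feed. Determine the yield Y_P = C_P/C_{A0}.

Exit C_A = C_{A0}(1−X) = 7.97×0.703 = 5.603 mol/dm³.
Rates in a CSTR are evaluated at the outlet concentration: r_P = 0.830×5.603^1.5 = 11.01, r_Q = 0.546×5.603 = 3.059.
Fraction of consumed A going to P: r_P/(r_P+r_Q) = 0.7825.
C_P = 0.7825·C_{A0}·X = 0.7825×7.97×0.297 = 1.85 mol/dm³; Y_P = C_P/C_{A0} = 0.232.

0.232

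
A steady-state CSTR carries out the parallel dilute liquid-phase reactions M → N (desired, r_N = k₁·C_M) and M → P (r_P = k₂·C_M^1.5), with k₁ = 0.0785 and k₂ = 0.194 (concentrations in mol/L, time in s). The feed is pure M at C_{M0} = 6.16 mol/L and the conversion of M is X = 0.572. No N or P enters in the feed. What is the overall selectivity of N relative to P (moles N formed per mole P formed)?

0.249

Exit C_M = C_{M0}(1−X) = 6.16×0.428 = 2.636 mol/L.
Rates in a CSTR are evaluated at the outlet concentration: r_N = 0.0785×2.636 = 0.2070, r_P = 0.194×2.636^1.5 = 0.8305.
Overall selectivity = C_N/C_P = r_Nτ/(r_Pτ) = r_N/r_P = 0.249.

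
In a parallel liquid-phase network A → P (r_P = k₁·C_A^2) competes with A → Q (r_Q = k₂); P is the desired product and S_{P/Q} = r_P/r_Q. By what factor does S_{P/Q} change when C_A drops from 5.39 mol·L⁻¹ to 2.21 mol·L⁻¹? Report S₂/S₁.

0.168

S_{P/Q} = (k₁/k₂)·C_A^2, so S₂/S₁ = (C_{A,2}/C_{A,1})^2.
= (2.21/5.39)^2 = (0.4100)^2 = 0.168.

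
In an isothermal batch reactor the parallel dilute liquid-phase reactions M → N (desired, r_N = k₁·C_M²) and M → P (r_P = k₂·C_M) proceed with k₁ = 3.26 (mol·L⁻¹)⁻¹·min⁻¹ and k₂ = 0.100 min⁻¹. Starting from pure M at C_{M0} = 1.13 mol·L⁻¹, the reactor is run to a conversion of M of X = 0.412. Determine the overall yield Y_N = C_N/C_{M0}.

C_M = C_{M0}(1−X) = 0.6644 mol·L⁻¹.
Along a PFR/batch, dC_P/dC_M = −r_P/(r_N+r_P) = −k₂/(k₂+k₁·C_M).
Integrating from C_{M0} to C_M: C_P = (0.100/3.26)·ln[(0.100+3.26·1.13)/(0.100+3.26·0.664)] = 0.03067·ln(3.784/2.266) = 0.01573 mol·L⁻¹.
Then C_N = (C_{M0}−C_M) − C_P = 0.4656 − 0.01573 = 0.4498 mol·L⁻¹.
Y_N = C_N/C_{M0} = 0.4498/1.13 = 0.398.

0.398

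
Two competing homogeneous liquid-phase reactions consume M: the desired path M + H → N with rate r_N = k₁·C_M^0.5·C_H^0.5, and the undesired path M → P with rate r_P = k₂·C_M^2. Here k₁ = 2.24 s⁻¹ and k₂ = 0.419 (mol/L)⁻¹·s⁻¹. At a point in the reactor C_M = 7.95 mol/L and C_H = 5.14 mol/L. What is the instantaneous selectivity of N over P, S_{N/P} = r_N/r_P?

S_{N/P} = r_N/r_P = (k₁·C_M^0.5·C_H^0.5)/(k₂·C_M^2) = (k₁/k₂)·C_M^-1.5·C_H^0.5.
= (2.24×7.950^0.5×5.140^0.5) / (0.419×7.950^2) = 14.32/26.48 = 0.541.

0.541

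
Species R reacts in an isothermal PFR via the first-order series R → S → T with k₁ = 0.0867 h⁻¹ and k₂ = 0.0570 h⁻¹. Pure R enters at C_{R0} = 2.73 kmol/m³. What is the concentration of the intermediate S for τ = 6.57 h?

0.971 kmol/m³

For first-order series with pure R initially, C_S(τ) = k₁C_{R0}/(k₂−k₁)·(e^(−k₁τ) − e^(−k₂τ)).
e^(−k₁τ) = e^(−0.0867×6.57) = e^(−0.5696) = 0.5657; e^(−k₂τ) = e^(−0.3745) = 0.6876.
C_S = 0.0867×2.73/(0.0570−0.0867) × (0.5657−0.6876) = (-7.969)×(-0.1219) = 0.9715 kmol/m³.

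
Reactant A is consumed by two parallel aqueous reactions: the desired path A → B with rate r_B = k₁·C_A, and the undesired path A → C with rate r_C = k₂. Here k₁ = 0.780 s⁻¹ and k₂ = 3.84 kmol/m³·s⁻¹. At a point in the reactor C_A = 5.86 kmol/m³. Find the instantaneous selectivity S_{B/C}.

S_{B/C} = r_B/r_C = (k₁·C_A)/(k₂) = (k₁/k₂)·C_A.
= (0.780×5.860) / (3.84) = 4.571/3.840 = 1.19.

1.19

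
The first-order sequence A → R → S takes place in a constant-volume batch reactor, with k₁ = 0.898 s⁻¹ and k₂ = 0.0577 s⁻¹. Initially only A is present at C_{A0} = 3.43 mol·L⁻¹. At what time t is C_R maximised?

3.27 s

Setting dC_R/dt = 0 gives t_opt = ln(k₂/k₁)/(k₂−k₁).
= ln(0.0577/0.898)/(0.0577−0.898) = ln(0.06425)/-0.8403 = -2.745/-0.8403 = 3.27 s.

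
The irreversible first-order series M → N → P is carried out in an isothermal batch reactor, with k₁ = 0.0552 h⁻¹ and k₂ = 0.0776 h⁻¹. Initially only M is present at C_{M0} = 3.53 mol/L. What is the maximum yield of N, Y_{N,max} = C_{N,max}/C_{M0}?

Evaluating C_N at t_opt = ln(k₂/k₁)/(k₂−k₁) gives C_{N,max}/C_{M0} = (k₁/k₂)^[k₂/(k₂−k₁)].
= (0.0552/0.0776)^(0.0776/(0.0776−0.0552)) = (0.7113)^(3.464) = 0.3073.

0.307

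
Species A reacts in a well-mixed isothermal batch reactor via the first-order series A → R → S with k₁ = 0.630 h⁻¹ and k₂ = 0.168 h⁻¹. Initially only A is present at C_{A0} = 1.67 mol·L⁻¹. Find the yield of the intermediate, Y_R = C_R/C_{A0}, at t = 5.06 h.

0.527

For first-order series with pure A initially, C_R(t) = k₁C_{A0}/(k₂−k₁)·(e^(−k₁t) − e^(−k₂t)).
e^(−k₁t) = e^(−0.630×5.06) = e^(−3.188) = 0.04126; e^(−k₂t) = e^(−0.8501) = 0.4274.
C_R = 0.630×1.67/(0.168−0.630) × (0.04126−0.4274) = (-2.277)×(-0.3861) = 0.8793 mol·L⁻¹.
Y_R = C_R/C_{A0} = 0.8793/1.67 = 0.527.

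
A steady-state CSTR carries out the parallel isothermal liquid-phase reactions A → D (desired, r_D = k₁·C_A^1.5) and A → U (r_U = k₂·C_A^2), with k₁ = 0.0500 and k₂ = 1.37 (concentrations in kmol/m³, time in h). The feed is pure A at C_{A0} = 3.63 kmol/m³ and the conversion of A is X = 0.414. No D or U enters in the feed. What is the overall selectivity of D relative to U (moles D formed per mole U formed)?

Exit C_A = C_{A0}(1−X) = 3.63×0.586 = 2.127 kmol/m³.
Rates in a CSTR are evaluated at the outlet concentration: r_D = 0.0500×2.127^1.5 = 0.1551, r_U = 1.37×2.127^2 = 6.199.
Overall selectivity = C_D/C_U = r_Dτ/(r_Uτ) = r_D/r_U = 0.0250.

0.0250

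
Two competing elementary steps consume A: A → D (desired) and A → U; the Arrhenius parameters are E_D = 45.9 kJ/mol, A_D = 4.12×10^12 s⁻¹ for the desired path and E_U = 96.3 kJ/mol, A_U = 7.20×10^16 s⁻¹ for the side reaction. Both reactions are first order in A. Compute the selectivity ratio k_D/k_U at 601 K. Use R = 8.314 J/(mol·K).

1.37

Since both paths have the same order in A, the concentration cancels and S_{D/U} = k_D/k_U = (A_D/A_U)·exp[(E_U−E_D)/(RT)].
(E_U−E_D)/(RT) = (96.3−45.9)×10³/(8.314×601) = 50400/4997 = 10.09.
k_D/k_U = (4.12×10^12/7.20×10^16)·exp(10.09) = 5.722×10^-5 × 24020 = 1.37.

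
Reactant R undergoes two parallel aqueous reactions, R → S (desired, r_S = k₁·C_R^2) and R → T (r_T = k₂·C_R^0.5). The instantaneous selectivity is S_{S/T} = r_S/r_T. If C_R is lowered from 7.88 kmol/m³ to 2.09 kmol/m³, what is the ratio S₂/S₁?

0.137

S_{S/T} = (k₁/k₂)·C_R^1.5, so S₂/S₁ = (C_{R,2}/C_{R,1})^1.5.
= (2.09/7.88)^1.5 = (0.2652)^1.5 = 0.137.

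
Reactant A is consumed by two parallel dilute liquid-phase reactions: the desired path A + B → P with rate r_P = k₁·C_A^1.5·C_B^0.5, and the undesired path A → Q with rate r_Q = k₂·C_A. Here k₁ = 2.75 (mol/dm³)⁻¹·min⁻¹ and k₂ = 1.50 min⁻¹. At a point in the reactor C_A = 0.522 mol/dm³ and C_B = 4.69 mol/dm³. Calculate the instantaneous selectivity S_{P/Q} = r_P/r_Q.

2.87

S_{P/Q} = r_P/r_Q = (k₁·C_A^1.5·C_B^0.5)/(k₂·C_A) = (k₁/k₂)·C_A^0.5·C_B^0.5.
= (2.75×0.5220^1.5×4.690^0.5) / (1.50×0.5220) = 2.246/0.7830 = 2.87.
Since the desired path is higher order in A, keeping C_A high (PFR or concentrated feed) favours P.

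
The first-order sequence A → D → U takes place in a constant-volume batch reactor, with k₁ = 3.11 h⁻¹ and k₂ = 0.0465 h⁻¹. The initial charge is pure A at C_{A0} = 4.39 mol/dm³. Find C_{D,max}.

At the optimum, C_{D,max}/C_{A0} = (k₁/k₂)^[k₂/(k₂−k₁)].
= (3.11/0.0465)^(0.0465/(0.0465−3.11)) = (66.88)^(-0.01518) = 0.9382.
C_{D,max} = 0.9382×4.39 = 4.12 mol/dm³.

4.12 mol/dm³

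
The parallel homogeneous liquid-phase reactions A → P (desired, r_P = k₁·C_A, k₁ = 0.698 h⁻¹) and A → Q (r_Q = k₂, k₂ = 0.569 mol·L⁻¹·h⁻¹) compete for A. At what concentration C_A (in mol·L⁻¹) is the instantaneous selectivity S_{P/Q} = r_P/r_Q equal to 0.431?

0.351 mol·L⁻¹

S_{P/Q} = (k₁/k₂)·C_A ⇒ C_A = S·k₂/k₁.
= 0.431×0.569/0.698 = 0.351 mol·L⁻¹.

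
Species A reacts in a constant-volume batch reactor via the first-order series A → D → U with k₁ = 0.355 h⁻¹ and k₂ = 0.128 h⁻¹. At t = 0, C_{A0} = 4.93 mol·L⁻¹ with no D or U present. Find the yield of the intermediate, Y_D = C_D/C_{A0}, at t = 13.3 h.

For first-order series with pure A initially, C_D(t) = k₁C_{A0}/(k₂−k₁)·(e^(−k₁t) − e^(−k₂t)).
e^(−k₁t) = e^(−0.355×13.3) = e^(−4.721) = 0.008902; e^(−k₂t) = e^(−1.702) = 0.1822.
C_D = 0.355×4.93/(0.128−0.355) × (0.008902−0.1822) = (-7.710)×(-0.1733) = 1.336 mol·L⁻¹.
Y_D = C_D/C_{A0} = 1.336/4.93 = 0.271.

0.271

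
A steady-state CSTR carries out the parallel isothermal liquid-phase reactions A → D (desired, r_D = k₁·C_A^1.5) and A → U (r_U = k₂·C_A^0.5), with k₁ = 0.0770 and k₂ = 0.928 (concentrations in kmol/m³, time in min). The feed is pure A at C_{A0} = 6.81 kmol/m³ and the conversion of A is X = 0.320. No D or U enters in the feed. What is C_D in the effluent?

0.605 kmol/m³

Exit C_A = C_{A0}(1−X) = 6.81×0.680 = 4.631 kmol/m³.
Rates in a CSTR are evaluated at the outlet concentration: r_D = 0.0770×4.631^1.5 = 0.7673, r_U = 0.928×4.631^0.5 = 1.997.
Fraction of consumed A going to D: r_D/(r_D+r_U) = 0.2776.
C_D = 0.2776·C_{A0}·X = 0.2776×6.81×0.320 = 0.605 kmol/m³.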